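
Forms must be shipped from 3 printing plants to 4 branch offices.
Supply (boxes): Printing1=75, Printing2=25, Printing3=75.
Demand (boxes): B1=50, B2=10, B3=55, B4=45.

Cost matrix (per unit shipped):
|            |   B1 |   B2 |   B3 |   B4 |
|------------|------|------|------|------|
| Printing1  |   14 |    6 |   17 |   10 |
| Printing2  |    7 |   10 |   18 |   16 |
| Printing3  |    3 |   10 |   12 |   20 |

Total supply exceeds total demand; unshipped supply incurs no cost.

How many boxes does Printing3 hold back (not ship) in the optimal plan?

0

Minimum-cost shipments:
  Printing1 to B2: 10 boxes
  Printing1 to B3: 5 boxes
  Printing1 to B4: 45 boxes
  Printing2 to B1: 25 boxes
  Printing3 to B1: 25 boxes
  Printing3 to B3: 50 boxes
Total cost = 1445.
Printing3 ships 75 of its 75, leaving 0.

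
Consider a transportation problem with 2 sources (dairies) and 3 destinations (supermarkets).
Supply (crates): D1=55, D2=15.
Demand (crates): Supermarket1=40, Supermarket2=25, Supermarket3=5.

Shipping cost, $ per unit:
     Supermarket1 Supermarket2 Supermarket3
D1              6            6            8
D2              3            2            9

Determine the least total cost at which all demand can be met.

370

An optimal shipping plan:
  D1–Supermarket1: 40 × $6 = $240
  D1–Supermarket2: 10 × $6 = $60
  D1–Supermarket3: 5 × $8 = $40
  D2–Supermarket2: 15 × $2 = $30
Total = 240 + 60 + 40 + 30 = $370.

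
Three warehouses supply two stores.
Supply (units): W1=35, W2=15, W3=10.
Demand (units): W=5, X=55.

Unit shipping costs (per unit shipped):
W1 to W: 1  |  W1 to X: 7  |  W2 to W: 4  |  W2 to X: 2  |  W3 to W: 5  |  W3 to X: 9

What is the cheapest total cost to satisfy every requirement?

A cheapest plan:
  W1–W: 5 × 1 = 5
  W1–X: 30 × 7 = 210
  W2–X: 15 × 2 = 30
  W3–X: 10 × 9 = 90
Total = 5 + 210 + 30 + 90 = 335.

335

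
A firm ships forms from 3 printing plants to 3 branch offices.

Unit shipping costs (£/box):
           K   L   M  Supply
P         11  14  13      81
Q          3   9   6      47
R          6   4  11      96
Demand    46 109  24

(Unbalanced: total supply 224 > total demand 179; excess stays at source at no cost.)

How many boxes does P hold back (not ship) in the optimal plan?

Minimum-cost shipments:
  P->L: 13 × £14 = £182
  P->M: 23 × £13 = £299
  Q->K: 46 × £3 = £138
  Q->M: 1 × £6 = £6
  R->L: 96 × £4 = £384
Total cost = £1009.
P ships 36 of its 81, leaving 45.

45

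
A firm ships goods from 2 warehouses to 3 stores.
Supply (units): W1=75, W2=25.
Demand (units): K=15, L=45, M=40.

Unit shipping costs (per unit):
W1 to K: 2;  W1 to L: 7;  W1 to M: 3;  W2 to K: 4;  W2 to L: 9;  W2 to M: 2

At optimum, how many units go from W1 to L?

45

The minimum-cost plan:
  W1–K: 15 × 2 = 30
  W1–L: 45 × 7 = 315
  W1–M: 15 × 3 = 45
  W2–M: 25 × 2 = 50
Total cost = 440.
So W1→L carries 45 units.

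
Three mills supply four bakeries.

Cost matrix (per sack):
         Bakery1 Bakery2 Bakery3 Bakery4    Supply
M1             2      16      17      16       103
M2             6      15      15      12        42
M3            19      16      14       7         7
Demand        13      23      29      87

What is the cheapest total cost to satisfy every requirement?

2048

A cheapest plan:
  M1 to Bakery1: 13 × 2 = 26
  M1 to Bakery2: 23 × 16 = 368
  M1 to Bakery3: 29 × 17 = 493
  M1 to Bakery4: 38 × 16 = 608
  M2 to Bakery4: 42 × 12 = 504
  M3 to Bakery4: 7 × 7 = 49
Total = 26 + 368 + 493 + 608 + 504 + 49 = 2048.
(Supply check: M1 ships 103; M2 ships 42; M3 ships 7.)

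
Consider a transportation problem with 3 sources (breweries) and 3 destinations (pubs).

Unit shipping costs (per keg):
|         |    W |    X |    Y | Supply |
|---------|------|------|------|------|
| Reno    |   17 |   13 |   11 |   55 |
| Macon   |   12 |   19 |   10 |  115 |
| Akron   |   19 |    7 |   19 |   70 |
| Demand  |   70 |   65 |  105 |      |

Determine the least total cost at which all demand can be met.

An optimal shipping plan:
  Reno to Y: 55 × 11 = 605
  Macon to W: 65 × 12 = 780
  Macon to Y: 50 × 10 = 500
  Akron to W: 5 × 19 = 95
  Akron to X: 65 × 7 = 455
Total = 605 + 780 + 500 + 95 + 455 = 2435.
(Supply check: Reno ships 55; Macon ships 115; Akron ships 70.)

2435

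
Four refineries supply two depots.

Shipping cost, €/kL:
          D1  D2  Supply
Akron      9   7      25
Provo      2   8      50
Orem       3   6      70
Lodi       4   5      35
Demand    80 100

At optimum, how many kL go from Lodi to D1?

0

The minimum-cost plan:
  Akron to D2: 25 × €7 = €175
  Provo to D1: 50 × €2 = €100
  Orem to D1: 30 × €3 = €90
  Orem to D2: 40 × €6 = €240
  Lodi to D2: 35 × €5 = €175
Total cost = €780.
The route Lodi→D1 is not used.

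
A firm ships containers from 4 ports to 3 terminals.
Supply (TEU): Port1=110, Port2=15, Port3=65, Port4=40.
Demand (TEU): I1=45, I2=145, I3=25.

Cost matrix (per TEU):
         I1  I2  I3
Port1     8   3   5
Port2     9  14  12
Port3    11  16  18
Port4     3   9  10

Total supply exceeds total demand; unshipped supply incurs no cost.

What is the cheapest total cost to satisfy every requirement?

One minimum-cost allocation:
  Port1–I2: 110 × 3 = 330
  Port2–I3: 15 × 12 = 180
  Port3–I1: 5 × 11 = 55
  Port3–I2: 35 × 16 = 560
  Port3–I3: 10 × 18 = 180
  Port4–I1: 40 × 3 = 120
Total = 330 + 180 + 55 + 560 + 180 + 120 = 1425.
(Supply check: Port1 ships 110; Port2 ships 15; Port3 ships 50; Port4 ships 40.)

1425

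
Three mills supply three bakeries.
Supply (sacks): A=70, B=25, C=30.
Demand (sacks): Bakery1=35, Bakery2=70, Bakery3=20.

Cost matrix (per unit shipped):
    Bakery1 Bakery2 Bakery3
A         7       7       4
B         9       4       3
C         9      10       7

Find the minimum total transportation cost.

An optimal shipping plan:
  A–Bakery1: 5 × 7 = 35
  A–Bakery2: 45 × 7 = 315
  A–Bakery3: 20 × 4 = 80
  B–Bakery2: 25 × 4 = 100
  C–Bakery1: 30 × 9 = 270
Total = 35 + 315 + 80 + 100 + 270 = 800.
(Supply check: A ships 70; B ships 25; C ships 30.)

800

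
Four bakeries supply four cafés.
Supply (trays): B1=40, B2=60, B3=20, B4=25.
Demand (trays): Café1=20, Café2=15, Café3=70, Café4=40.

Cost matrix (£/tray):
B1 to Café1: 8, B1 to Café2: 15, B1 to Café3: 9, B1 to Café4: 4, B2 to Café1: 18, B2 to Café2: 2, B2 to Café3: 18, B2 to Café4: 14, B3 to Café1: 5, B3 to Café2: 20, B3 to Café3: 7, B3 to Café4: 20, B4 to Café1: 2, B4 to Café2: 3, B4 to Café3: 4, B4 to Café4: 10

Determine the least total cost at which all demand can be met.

1200

One minimum-cost allocation:
  B1 to Café4: 40 × £4 = £160
  B2 to Café2: 15 × £2 = £30
  B2 to Café3: 45 × £18 = £810
  B3 to Café3: 20 × £7 = £140
  B4 to Café1: 20 × £2 = £40
  B4 to Café3: 5 × £4 = £20
Total = 160 + 30 + 810 + 140 + 40 + 20 = £1200.
(Supply check: B1 ships 40; B2 ships 60; B3 ships 20; B4 ships 25.)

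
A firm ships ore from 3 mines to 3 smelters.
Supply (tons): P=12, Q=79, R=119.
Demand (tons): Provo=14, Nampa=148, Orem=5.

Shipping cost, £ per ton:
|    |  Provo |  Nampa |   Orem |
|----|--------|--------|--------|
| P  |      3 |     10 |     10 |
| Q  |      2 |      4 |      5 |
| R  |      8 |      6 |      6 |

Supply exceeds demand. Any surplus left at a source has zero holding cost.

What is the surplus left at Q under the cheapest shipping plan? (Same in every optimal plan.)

0

Minimum-cost shipments:
  P->Provo: 12 × £3 = £36
  Q->Provo: 2 × £2 = £4
  Q->Nampa: 77 × £4 = £308
  R->Nampa: 71 × £6 = £426
  R->Orem: 5 × £6 = £30
Total cost = £804.
Q ships 79 of its 79, leaving 0.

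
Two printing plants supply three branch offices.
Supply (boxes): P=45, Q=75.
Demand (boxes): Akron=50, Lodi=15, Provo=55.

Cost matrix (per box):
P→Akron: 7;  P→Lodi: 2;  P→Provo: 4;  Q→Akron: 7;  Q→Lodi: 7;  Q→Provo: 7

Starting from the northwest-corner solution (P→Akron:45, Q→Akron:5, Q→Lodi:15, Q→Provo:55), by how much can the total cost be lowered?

Current plan cost = 45·7 + 5·7 + 15·7 + 55·7 = 840.
Optimal plan:
  P to Lodi: 15 × 2 = 30
  P to Provo: 30 × 4 = 120
  Q to Akron: 50 × 7 = 350
  Q to Provo: 25 × 7 = 175
Optimal cost = 675.
Saving = 840 − 675 = 165.

165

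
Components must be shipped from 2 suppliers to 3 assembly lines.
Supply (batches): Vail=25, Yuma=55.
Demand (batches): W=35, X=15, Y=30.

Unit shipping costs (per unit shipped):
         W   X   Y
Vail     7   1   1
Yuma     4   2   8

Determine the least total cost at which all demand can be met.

Optimal allocation:
  Vail–Y: 25 × 1 = 25
  Yuma–W: 35 × 4 = 140
  Yuma–X: 15 × 2 = 30
  Yuma–Y: 5 × 8 = 40
Total = 25 + 140 + 30 + 40 = 235.

235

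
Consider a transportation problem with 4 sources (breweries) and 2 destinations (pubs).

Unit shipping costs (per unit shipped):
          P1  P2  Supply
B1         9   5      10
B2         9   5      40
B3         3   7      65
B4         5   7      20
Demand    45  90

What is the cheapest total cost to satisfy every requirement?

665

An optimal shipping plan:
  B1→P2: 10 × 5 = 50
  B2→P2: 40 × 5 = 200
  B3→P1: 45 × 3 = 135
  B3→P2: 20 × 7 = 140
  B4→P2: 20 × 7 = 140
Total = 50 + 200 + 135 + 140 + 140 = 665.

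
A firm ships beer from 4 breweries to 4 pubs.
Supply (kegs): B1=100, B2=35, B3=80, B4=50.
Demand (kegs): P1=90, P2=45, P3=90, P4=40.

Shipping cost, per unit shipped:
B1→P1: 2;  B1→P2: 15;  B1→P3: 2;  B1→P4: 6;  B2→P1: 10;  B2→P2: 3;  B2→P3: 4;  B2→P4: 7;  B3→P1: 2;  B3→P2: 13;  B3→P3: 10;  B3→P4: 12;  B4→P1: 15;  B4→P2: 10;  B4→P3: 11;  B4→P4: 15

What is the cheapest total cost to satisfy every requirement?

One minimum-cost allocation:
  B1→P1: 10 × 2 = 20
  B1→P3: 90 × 2 = 180
  B2→P4: 35 × 7 = 245
  B3→P1: 80 × 2 = 160
  B4→P2: 45 × 10 = 450
  B4→P4: 5 × 15 = 75
Total = 20 + 180 + 245 + 160 + 450 + 75 = 1130.
(Supply check: B1 ships 100; B2 ships 35; B3 ships 80; B4 ships 50.)

1130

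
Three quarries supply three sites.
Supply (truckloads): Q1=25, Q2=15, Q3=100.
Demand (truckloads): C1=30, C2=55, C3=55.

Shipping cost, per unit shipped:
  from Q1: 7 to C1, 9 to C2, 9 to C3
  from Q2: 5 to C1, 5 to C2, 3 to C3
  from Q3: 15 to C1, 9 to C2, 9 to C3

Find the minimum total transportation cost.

1130

An optimal shipping plan:
  Q1→C1: 25 × 7 = 175
  Q2→C1: 5 × 5 = 25
  Q2→C3: 10 × 3 = 30
  Q3→C2: 55 × 9 = 495
  Q3→C3: 45 × 9 = 405
Total = 175 + 25 + 30 + 495 + 405 = 1130.
(Supply check: Q1 ships 25; Q2 ships 15; Q3 ships 100.)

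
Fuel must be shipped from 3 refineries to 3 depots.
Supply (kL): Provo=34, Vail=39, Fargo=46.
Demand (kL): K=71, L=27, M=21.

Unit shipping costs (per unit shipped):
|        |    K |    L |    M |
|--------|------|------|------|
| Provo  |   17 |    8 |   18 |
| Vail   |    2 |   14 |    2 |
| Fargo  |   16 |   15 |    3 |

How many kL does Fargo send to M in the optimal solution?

The minimum-cost plan:
  Provo–K: 7 × 17 = 119
  Provo–L: 27 × 8 = 216
  Vail–K: 39 × 2 = 78
  Fargo–K: 25 × 16 = 400
  Fargo–M: 21 × 3 = 63
Total cost = 876.
So Fargo→M carries 21 kL.

21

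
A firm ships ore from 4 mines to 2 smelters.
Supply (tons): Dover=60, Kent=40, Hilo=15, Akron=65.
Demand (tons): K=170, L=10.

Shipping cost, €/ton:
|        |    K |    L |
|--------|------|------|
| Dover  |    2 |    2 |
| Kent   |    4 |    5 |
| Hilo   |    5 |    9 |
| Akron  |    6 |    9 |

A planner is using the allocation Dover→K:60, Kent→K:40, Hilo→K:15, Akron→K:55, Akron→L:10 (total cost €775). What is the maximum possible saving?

Current plan cost = 60·2 + 40·4 + 15·5 + 55·6 + 10·9 = €775.
Optimal plan:
  Dover–K: 50 tons
  Dover–L: 10 tons
  Kent–K: 40 tons
  Hilo–K: 15 tons
  Akron–K: 65 tons
Optimal cost = €745.
Saving = 775 − 745 = €30.

30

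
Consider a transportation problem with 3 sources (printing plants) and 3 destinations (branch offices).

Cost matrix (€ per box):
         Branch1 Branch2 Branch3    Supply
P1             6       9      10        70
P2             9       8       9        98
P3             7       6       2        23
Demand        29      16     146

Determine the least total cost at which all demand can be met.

1496

A cheapest plan:
  P1–Branch1: 29 × €6 = €174
  P1–Branch3: 41 × €10 = €410
  P2–Branch2: 16 × €8 = €128
  P2–Branch3: 82 × €9 = €738
  P3–Branch3: 23 × €2 = €46
Total = 174 + 410 + 128 + 738 + 46 = €1496.
(Supply check: P1 ships 70; P2 ships 98; P3 ships 23.)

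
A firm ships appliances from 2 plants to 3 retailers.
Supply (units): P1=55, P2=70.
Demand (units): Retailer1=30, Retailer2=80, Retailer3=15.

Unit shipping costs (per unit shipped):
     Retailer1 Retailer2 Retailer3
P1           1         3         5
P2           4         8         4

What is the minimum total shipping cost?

545

A cheapest plan:
  P1 to Retailer2: 55 × 3 = 165
  P2 to Retailer1: 30 × 4 = 120
  P2 to Retailer2: 25 × 8 = 200
  P2 to Retailer3: 15 × 4 = 60
Total = 165 + 120 + 200 + 60 = 545.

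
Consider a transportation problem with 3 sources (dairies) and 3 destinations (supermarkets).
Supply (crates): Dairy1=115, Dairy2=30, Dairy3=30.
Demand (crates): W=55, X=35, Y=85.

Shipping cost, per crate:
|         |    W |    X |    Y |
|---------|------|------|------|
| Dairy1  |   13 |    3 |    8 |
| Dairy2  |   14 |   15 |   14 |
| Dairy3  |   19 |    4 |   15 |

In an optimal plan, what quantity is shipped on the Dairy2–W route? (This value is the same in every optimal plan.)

30

Optimal shipments:
  Dairy1–W: 25 × 13 = 325
  Dairy1–X: 5 × 3 = 15
  Dairy1–Y: 85 × 8 = 680
  Dairy2–W: 30 × 14 = 420
  Dairy3–X: 30 × 4 = 120
Total cost = 1560.
So Dairy2→W carries 30 crates.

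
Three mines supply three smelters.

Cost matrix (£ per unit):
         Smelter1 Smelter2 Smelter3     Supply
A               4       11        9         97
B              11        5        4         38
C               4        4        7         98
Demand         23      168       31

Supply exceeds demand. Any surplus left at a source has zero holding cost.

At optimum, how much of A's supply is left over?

11

Minimum-cost shipments:
  A–Smelter1: 23 × £4 = £92
  A–Smelter2: 32 × £11 = £352
  A–Smelter3: 31 × £9 = £279
  B–Smelter2: 38 × £5 = £190
  C–Smelter2: 98 × £4 = £392
Total cost = £1305.
A ships 86 of its 97, leaving 11.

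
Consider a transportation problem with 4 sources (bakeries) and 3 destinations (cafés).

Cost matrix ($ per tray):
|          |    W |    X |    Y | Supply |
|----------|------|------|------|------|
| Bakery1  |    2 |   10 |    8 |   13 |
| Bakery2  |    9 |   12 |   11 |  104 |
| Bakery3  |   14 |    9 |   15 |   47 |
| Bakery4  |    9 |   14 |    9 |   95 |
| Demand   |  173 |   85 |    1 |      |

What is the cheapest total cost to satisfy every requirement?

2354

Optimal allocation:
  Bakery1→W: 13 × $2 = $26
  Bakery2→W: 66 × $9 = $594
  Bakery2→X: 38 × $12 = $456
  Bakery3→X: 47 × $9 = $423
  Bakery4→W: 94 × $9 = $846
  Bakery4→Y: 1 × $9 = $9
Total = 26 + 594 + 456 + 423 + 846 + 9 = $2354.
(Supply check: Bakery1 ships 13; Bakery2 ships 104; Bakery3 ships 47; Bakery4 ships 95.)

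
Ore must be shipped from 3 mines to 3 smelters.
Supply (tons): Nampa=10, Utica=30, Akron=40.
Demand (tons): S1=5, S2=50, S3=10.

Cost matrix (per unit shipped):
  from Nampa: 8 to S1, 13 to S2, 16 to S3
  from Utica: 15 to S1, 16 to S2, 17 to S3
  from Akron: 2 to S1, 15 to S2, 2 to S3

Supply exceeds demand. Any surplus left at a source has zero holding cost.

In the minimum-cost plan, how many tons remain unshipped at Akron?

0

An optimal plan:
  Nampa–S2: 10 × 13 = 130
  Utica–S2: 15 × 16 = 240
  Akron–S1: 5 × 2 = 10
  Akron–S2: 25 × 15 = 375
  Akron–S3: 10 × 2 = 20
Total cost = 775.
Akron ships 40 of its 40, leaving 0.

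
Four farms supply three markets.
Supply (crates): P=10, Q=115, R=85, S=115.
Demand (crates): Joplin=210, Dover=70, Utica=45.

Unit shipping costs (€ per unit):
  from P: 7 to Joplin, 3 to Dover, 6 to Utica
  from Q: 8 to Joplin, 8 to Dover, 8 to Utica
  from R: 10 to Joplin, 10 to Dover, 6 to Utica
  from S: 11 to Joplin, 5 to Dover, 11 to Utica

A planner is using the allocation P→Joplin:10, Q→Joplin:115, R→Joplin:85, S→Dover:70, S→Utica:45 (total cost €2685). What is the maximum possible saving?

180

Current plan cost = 10·7 + 115·8 + 85·10 + 70·5 + 45·11 = €2685.
Optimal plan:
  P–Joplin: 10 × €7 = €70
  Q–Joplin: 115 × €8 = €920
  R–Joplin: 40 × €10 = €400
  R–Utica: 45 × €6 = €270
  S–Joplin: 45 × €11 = €495
  S–Dover: 70 × €5 = €350
Optimal cost = €2505.
Saving = 2685 − 2505 = €180.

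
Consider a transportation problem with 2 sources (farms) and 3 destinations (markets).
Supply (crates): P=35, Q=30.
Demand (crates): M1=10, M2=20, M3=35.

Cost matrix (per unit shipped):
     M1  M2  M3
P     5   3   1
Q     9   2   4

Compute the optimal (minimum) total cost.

Optimal allocation:
  P to M1: 10 × 5 = 50
  P to M3: 25 × 1 = 25
  Q to M2: 20 × 2 = 40
  Q to M3: 10 × 4 = 40
Total = 50 + 25 + 40 + 40 = 155.

155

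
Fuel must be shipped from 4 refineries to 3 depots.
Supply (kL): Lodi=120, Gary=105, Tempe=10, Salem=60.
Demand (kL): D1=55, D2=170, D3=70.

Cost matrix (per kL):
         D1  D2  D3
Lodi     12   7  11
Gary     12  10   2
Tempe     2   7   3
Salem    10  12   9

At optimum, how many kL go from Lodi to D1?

Solving gives:
  Lodi–D2: 120 kL
  Gary–D2: 35 kL
  Gary–D3: 70 kL
  Tempe–D1: 10 kL
  Salem–D1: 45 kL
  Salem–D2: 15 kL
Total cost = 1980.
The route Lodi→D1 is not used.

0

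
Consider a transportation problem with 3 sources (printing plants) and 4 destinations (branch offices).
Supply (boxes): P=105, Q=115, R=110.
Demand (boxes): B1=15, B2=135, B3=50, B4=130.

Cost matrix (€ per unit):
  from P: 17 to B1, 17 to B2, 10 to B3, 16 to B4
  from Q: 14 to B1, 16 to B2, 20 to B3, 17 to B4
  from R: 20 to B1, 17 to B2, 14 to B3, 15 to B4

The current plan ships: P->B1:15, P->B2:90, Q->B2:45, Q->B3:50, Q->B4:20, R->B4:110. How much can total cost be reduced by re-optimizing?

Current plan cost = 15·17 + 90·17 + 45·16 + 50·20 + 20·17 + 110·15 = €5495.
Optimal plan:
  P–B2: 35 × €17 = €595
  P–B3: 50 × €10 = €500
  P–B4: 20 × €16 = €320
  Q–B1: 15 × €14 = €210
  Q–B2: 100 × €16 = €1600
  R–B4: 110 × €15 = €1650
Optimal cost = €4875.
Saving = 5495 − 4875 = €620.

620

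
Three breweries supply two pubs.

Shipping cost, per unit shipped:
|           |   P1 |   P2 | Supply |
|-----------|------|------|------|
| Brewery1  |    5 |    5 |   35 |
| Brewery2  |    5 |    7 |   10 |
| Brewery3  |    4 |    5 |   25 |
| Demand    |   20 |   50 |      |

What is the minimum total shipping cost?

340

A cheapest plan:
  Brewery1→P2: 35 × 5 = 175
  Brewery2→P1: 10 × 5 = 50
  Brewery3→P1: 10 × 4 = 40
  Brewery3→P2: 15 × 5 = 75
Total = 175 + 50 + 40 + 75 = 340.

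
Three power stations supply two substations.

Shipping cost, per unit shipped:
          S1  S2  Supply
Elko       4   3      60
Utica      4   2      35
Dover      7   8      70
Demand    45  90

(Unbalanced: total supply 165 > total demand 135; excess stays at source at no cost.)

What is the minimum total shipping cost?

535

Optimal allocation:
  Elko->S1: 5 MWh
  Elko->S2: 55 MWh
  Utica->S2: 35 MWh
  Dover->S1: 40 MWh
Total cost = 535.
(Supply check: Elko ships 60; Utica ships 35; Dover ships 40.)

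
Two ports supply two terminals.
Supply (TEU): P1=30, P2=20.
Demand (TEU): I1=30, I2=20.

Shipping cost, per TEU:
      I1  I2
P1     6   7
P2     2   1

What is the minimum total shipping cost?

An optimal shipping plan:
  P1→I1: 30 × 6 = 180
  P2→I2: 20 × 1 = 20
Total = 180 + 20 = 200.

200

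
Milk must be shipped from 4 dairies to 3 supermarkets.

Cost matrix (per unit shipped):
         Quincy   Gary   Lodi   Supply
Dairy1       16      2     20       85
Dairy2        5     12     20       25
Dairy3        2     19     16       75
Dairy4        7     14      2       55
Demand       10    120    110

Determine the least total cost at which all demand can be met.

An optimal shipping plan:
  Dairy1→Gary: 85 × 2 = 170
  Dairy2→Gary: 25 × 12 = 300
  Dairy3→Quincy: 10 × 2 = 20
  Dairy3→Gary: 10 × 19 = 190
  Dairy3→Lodi: 55 × 16 = 880
  Dairy4→Lodi: 55 × 2 = 110
Total = 170 + 300 + 20 + 190 + 880 + 110 = 1670.
(Supply check: Dairy1 ships 85; Dairy2 ships 25; Dairy3 ships 75; Dairy4 ships 55.)

1670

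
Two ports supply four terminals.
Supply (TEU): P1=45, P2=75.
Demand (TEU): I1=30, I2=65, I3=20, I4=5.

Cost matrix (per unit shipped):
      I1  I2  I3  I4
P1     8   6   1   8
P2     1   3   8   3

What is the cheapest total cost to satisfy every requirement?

335

A cheapest plan:
  P1->I2: 25 × 6 = 150
  P1->I3: 20 × 1 = 20
  P2->I1: 30 × 1 = 30
  P2->I2: 40 × 3 = 120
  P2->I4: 5 × 3 = 15
Total = 150 + 20 + 30 + 120 + 15 = 335.
(Supply check: P1 ships 45; P2 ships 75.)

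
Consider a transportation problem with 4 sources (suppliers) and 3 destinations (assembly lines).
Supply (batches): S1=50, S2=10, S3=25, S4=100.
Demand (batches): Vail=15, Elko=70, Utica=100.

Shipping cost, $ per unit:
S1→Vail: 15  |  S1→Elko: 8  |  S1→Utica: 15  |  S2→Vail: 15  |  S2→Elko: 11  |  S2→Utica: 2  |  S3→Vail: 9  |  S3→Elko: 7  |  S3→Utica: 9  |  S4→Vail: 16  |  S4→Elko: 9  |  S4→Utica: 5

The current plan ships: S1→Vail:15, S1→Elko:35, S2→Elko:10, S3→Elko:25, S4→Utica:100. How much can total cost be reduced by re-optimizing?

125

Current plan cost = 15·15 + 35·8 + 10·11 + 25·7 + 100·5 = $1290.
Optimal plan:
  S1–Elko: 50 × $8 = $400
  S2–Utica: 10 × $2 = $20
  S3–Vail: 15 × $9 = $135
  S3–Elko: 10 × $7 = $70
  S4–Elko: 10 × $9 = $90
  S4–Utica: 90 × $5 = $450
Optimal cost = $1165.
Saving = 1290 − 1165 = $125.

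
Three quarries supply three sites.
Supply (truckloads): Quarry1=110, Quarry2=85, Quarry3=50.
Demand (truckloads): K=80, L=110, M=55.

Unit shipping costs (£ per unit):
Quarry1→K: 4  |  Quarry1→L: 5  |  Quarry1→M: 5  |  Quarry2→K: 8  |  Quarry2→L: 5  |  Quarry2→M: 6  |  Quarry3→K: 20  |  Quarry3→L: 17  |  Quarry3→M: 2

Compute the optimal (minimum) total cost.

A cheapest plan:
  Quarry1→K: 80 truckloads
  Quarry1→L: 25 truckloads
  Quarry1→M: 5 truckloads
  Quarry2→L: 85 truckloads
  Quarry3→M: 50 truckloads
Total cost = £995.
(Supply check: Quarry1 ships 110; Quarry2 ships 85; Quarry3 ships 50.)

995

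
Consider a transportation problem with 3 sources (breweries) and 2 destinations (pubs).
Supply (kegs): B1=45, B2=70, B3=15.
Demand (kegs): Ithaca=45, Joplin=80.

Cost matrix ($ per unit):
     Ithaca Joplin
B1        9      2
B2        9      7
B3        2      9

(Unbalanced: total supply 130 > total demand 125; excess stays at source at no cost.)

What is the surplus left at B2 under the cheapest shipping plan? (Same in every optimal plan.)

An optimal plan:
  B1–Joplin: 45 × $2 = $90
  B2–Ithaca: 30 × $9 = $270
  B2–Joplin: 35 × $7 = $245
  B3–Ithaca: 15 × $2 = $30
Total cost = $635.
B2 ships 65 of its 70, leaving 5.

5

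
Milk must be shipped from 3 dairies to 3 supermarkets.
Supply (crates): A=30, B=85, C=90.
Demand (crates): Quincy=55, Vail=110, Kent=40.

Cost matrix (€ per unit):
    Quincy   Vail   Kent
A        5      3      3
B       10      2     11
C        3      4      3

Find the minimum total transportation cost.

530

Optimal allocation:
  A→Vail: 25 × €3 = €75
  A→Kent: 5 × €3 = €15
  B→Vail: 85 × €2 = €170
  C→Quincy: 55 × €3 = €165
  C→Kent: 35 × €3 = €105
Total = 75 + 15 + 170 + 165 + 105 = €530.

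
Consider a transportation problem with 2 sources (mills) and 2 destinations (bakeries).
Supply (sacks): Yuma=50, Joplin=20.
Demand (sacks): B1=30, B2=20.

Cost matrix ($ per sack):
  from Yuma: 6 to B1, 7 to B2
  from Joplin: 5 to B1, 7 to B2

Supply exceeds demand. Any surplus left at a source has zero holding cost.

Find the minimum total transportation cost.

300

A cheapest plan:
  Yuma–B1: 10 × $6 = $60
  Yuma–B2: 20 × $7 = $140
  Joplin–B1: 20 × $5 = $100
Total = 60 + 140 + 100 = $300.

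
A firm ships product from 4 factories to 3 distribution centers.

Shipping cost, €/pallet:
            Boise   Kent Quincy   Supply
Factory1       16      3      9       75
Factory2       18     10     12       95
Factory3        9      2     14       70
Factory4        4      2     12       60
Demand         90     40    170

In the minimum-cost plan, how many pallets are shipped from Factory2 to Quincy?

95

Solving gives:
  Factory1–Quincy: 75 × €9 = €675
  Factory2–Quincy: 95 × €12 = €1140
  Factory3–Boise: 30 × €9 = €270
  Factory3–Kent: 40 × €2 = €80
  Factory4–Boise: 60 × €4 = €240
Total cost = €2405.
So Factory2→Quincy carries 95 pallets.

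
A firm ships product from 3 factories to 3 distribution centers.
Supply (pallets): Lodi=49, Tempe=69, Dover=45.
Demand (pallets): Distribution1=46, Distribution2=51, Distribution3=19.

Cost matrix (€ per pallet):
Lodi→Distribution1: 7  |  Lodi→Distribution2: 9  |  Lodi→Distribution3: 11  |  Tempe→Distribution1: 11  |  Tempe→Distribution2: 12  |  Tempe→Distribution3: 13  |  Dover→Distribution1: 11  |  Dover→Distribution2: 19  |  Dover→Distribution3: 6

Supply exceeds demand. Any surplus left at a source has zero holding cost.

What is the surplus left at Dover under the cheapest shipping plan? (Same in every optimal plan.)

26

Minimum-cost shipments:
  Lodi to Distribution1: 46 × €7 = €322
  Lodi to Distribution2: 3 × €9 = €27
  Tempe to Distribution2: 48 × €12 = €576
  Dover to Distribution3: 19 × €6 = €114
Total cost = €1039.
Dover ships 19 of its 45, leaving 26.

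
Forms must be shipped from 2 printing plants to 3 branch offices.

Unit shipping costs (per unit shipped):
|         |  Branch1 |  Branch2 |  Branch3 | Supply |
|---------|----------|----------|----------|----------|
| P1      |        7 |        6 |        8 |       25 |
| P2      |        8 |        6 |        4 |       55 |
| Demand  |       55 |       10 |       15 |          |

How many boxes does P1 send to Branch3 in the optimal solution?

0

The minimum-cost plan:
  P1–Branch1: 25 boxes
  P2–Branch1: 30 boxes
  P2–Branch2: 10 boxes
  P2–Branch3: 15 boxes
Total cost = 535.
The route P1→Branch3 is not used.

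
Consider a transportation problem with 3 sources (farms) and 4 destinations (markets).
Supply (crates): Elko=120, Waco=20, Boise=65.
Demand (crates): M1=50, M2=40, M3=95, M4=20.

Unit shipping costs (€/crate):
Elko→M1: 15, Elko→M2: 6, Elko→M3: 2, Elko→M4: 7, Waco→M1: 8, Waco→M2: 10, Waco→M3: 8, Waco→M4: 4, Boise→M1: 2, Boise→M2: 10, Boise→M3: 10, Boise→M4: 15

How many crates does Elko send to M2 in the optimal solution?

25

The minimum-cost plan:
  Elko–M2: 25 × €6 = €150
  Elko–M3: 95 × €2 = €190
  Waco–M4: 20 × €4 = €80
  Boise–M1: 50 × €2 = €100
  Boise–M2: 15 × €10 = €150
Total cost = €670.
So Elko→M2 carries 25 crates.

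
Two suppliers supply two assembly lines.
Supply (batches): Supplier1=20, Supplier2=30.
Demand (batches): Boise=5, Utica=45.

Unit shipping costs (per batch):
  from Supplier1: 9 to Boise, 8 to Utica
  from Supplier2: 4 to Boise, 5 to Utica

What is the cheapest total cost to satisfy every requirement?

One minimum-cost allocation:
  Supplier1→Utica: 20 × 8 = 160
  Supplier2→Boise: 5 × 4 = 20
  Supplier2→Utica: 25 × 5 = 125
Total = 160 + 20 + 125 = 305.
(Supply check: Supplier1 ships 20; Supplier2 ships 30.)

305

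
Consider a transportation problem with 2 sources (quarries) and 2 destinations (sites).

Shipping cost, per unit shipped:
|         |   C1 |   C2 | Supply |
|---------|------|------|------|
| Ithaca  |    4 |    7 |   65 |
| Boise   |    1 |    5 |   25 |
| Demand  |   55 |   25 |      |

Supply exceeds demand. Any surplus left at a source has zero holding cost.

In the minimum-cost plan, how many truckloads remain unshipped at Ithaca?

Minimum-cost shipments:
  Ithaca->C1: 30 × 4 = 120
  Ithaca->C2: 25 × 7 = 175
  Boise->C1: 25 × 1 = 25
Total cost = 320.
Ithaca ships 55 of its 65, leaving 10.

10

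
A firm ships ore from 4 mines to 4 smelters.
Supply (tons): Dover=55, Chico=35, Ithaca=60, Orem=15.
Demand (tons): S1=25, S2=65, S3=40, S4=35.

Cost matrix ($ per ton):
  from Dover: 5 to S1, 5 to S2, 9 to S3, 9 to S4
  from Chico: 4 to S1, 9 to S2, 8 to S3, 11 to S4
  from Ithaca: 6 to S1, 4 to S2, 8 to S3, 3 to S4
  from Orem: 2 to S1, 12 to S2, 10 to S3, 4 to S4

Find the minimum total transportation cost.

810

One minimum-cost allocation:
  Dover→S2: 55 × $5 = $275
  Chico→S1: 10 × $4 = $40
  Chico→S3: 25 × $8 = $200
  Ithaca→S2: 10 × $4 = $40
  Ithaca→S3: 15 × $8 = $120
  Ithaca→S4: 35 × $3 = $105
  Orem→S1: 15 × $2 = $30
Total = 275 + 40 + 200 + 40 + 120 + 105 + 30 = $810.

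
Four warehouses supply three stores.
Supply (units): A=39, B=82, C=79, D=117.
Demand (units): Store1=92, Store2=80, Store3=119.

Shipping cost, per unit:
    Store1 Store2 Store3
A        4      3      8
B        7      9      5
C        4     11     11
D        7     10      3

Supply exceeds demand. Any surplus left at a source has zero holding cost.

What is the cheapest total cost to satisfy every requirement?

1254

One minimum-cost allocation:
  A–Store2: 39 units
  B–Store1: 13 units
  B–Store2: 41 units
  B–Store3: 2 units
  C–Store1: 79 units
  D–Store3: 117 units
Total cost = 1254.
(Supply check: A ships 39; B ships 56; C ships 79; D ships 117.)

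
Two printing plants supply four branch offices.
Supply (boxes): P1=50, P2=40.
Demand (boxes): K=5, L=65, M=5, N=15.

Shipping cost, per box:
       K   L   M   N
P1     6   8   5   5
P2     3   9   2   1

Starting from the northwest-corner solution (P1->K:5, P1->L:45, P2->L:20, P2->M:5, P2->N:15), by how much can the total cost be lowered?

Current plan cost = 5·6 + 45·8 + 20·9 + 5·2 + 15·1 = 595.
Optimal plan:
  P1->L: 50 boxes
  P2->K: 5 boxes
  P2->L: 15 boxes
  P2->M: 5 boxes
  P2->N: 15 boxes
Optimal cost = 575.
Saving = 595 − 575 = 20.

20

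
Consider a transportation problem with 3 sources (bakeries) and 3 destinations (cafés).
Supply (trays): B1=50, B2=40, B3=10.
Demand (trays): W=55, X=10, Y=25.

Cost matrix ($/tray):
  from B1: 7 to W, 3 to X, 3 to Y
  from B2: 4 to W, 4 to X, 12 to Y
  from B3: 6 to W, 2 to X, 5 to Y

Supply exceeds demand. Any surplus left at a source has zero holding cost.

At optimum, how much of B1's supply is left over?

Minimum-cost shipments:
  B1 to W: 5 trays
  B1 to X: 10 trays
  B1 to Y: 25 trays
  B2 to W: 40 trays
  B3 to W: 10 trays
Total cost = $360.
B1 ships 40 of its 50, leaving 10.

10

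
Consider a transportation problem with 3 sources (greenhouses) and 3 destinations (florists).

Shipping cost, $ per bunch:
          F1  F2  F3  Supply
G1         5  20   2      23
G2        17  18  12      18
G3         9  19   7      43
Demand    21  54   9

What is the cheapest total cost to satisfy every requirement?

An optimal shipping plan:
  G1→F1: 14 bunches
  G1→F3: 9 bunches
  G2→F2: 18 bunches
  G3→F1: 7 bunches
  G3→F2: 36 bunches
Total cost = $1159.
(Supply check: G1 ships 23; G2 ships 18; G3 ships 43.)

1159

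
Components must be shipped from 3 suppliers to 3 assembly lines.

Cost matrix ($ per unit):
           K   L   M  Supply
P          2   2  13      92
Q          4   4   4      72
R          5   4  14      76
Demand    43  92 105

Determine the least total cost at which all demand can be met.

One minimum-cost allocation:
  P–K: 43 batches
  P–L: 49 batches
  Q–M: 72 batches
  R–L: 43 batches
  R–M: 33 batches
Total cost = $1106.

1106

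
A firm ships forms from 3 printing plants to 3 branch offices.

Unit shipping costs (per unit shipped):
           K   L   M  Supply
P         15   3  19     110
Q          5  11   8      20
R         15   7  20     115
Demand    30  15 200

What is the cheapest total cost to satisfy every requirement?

4160

One minimum-cost allocation:
  P->L: 15 × 3 = 45
  P->M: 95 × 19 = 1805
  Q->M: 20 × 8 = 160
  R->K: 30 × 15 = 450
  R->M: 85 × 20 = 1700
Total = 45 + 1805 + 160 + 450 + 1700 = 4160.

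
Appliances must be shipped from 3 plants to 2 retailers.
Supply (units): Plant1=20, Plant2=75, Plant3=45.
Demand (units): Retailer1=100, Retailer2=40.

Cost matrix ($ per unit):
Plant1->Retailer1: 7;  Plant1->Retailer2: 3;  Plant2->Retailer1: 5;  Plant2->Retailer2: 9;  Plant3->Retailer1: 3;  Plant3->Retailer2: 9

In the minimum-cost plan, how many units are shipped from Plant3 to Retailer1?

Solving gives:
  Plant1->Retailer2: 20 units
  Plant2->Retailer1: 55 units
  Plant2->Retailer2: 20 units
  Plant3->Retailer1: 45 units
Total cost = $650.
So Plant3→Retailer1 carries 45 units.

45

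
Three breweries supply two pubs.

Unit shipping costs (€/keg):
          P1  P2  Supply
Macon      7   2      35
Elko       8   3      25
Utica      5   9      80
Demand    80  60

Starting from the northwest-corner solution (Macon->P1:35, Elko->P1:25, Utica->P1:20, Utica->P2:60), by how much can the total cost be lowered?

Current plan cost = 35·7 + 25·8 + 20·5 + 60·9 = €1085.
Optimal plan:
  Macon→P2: 35 kegs
  Elko→P2: 25 kegs
  Utica→P1: 80 kegs
Optimal cost = €545.
Saving = 1085 − 545 = €540.

540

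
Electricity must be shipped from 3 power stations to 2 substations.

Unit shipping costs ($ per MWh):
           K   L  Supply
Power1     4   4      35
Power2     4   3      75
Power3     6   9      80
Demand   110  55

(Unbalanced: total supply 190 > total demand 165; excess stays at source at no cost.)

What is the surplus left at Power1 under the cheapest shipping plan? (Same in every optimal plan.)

Minimum-cost shipments:
  Power1->K: 35 × $4 = $140
  Power2->K: 20 × $4 = $80
  Power2->L: 55 × $3 = $165
  Power3->K: 55 × $6 = $330
Total cost = $715.
Power1 ships 35 of its 35, leaving 0.

0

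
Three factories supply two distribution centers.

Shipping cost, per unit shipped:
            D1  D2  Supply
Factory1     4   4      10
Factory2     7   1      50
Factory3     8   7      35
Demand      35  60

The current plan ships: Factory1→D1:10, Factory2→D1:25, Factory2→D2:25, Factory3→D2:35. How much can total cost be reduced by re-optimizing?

Current plan cost = 10·4 + 25·7 + 25·1 + 35·7 = 485.
Optimal plan:
  Factory1–D1: 10 pallets
  Factory2–D2: 50 pallets
  Factory3–D1: 25 pallets
  Factory3–D2: 10 pallets
Optimal cost = 360.
Saving = 485 − 360 = 125.

125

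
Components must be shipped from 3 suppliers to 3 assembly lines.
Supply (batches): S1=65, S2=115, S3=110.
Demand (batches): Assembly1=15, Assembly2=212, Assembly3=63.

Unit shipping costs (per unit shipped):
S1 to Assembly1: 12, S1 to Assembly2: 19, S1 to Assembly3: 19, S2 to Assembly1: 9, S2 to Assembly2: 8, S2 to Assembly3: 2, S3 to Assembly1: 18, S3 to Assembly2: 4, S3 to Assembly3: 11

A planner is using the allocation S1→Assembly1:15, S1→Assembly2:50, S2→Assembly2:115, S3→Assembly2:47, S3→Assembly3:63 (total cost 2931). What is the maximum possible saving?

Current plan cost = 15·12 + 50·19 + 115·8 + 47·4 + 63·11 = 2931.
Optimal plan:
  S1–Assembly1: 15 batches
  S1–Assembly2: 50 batches
  S2–Assembly2: 52 batches
  S2–Assembly3: 63 batches
  S3–Assembly2: 110 batches
Optimal cost = 2112.
Saving = 2931 − 2112 = 819.

819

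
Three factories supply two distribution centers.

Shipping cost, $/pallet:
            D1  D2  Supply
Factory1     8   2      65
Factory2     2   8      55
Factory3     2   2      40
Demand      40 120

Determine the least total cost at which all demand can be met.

Optimal allocation:
  Factory1–D2: 65 × $2 = $130
  Factory2–D1: 40 × $2 = $80
  Factory2–D2: 15 × $8 = $120
  Factory3–D2: 40 × $2 = $80
Total = 130 + 80 + 120 + 80 = $410.

410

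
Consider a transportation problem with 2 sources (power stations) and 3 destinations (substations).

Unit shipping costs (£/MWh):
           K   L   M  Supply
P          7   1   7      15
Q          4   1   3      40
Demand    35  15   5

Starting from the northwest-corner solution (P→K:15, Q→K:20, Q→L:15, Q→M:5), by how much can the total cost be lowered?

Current plan cost = 15·7 + 20·4 + 15·1 + 5·3 = £215.
Optimal plan:
  P->L: 15 MWh
  Q->K: 35 MWh
  Q->M: 5 MWh
Optimal cost = £170.
Saving = 215 − 170 = £45.

45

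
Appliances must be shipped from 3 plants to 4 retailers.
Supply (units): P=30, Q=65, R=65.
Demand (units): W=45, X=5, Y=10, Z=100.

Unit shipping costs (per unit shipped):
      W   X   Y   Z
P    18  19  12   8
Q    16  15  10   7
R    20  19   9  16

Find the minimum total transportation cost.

1860

One minimum-cost allocation:
  P–Z: 30 × 8 = 240
  Q–Z: 65 × 7 = 455
  R–W: 45 × 20 = 900
  R–X: 5 × 19 = 95
  R–Y: 10 × 9 = 90
  R–Z: 5 × 16 = 80
Total = 240 + 455 + 900 + 95 + 90 + 80 = 1860.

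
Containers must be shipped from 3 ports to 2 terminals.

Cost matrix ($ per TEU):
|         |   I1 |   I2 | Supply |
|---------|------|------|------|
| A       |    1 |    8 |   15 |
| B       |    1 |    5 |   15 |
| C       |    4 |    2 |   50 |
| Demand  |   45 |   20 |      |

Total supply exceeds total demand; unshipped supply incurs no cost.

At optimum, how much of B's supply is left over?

0

An optimal plan:
  A to I1: 15 × $1 = $15
  B to I1: 15 × $1 = $15
  C to I1: 15 × $4 = $60
  C to I2: 20 × $2 = $40
Total cost = $130.
B ships 15 of its 15, leaving 0.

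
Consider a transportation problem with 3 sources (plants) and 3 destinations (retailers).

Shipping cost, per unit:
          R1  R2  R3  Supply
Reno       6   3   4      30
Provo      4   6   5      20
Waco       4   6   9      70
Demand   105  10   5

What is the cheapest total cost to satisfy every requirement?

One minimum-cost allocation:
  Reno to R1: 15 × 6 = 90
  Reno to R2: 10 × 3 = 30
  Reno to R3: 5 × 4 = 20
  Provo to R1: 20 × 4 = 80
  Waco to R1: 70 × 4 = 280
Total = 90 + 30 + 20 + 80 + 280 = 500.
(Supply check: Reno ships 30; Provo ships 20; Waco ships 70.)

500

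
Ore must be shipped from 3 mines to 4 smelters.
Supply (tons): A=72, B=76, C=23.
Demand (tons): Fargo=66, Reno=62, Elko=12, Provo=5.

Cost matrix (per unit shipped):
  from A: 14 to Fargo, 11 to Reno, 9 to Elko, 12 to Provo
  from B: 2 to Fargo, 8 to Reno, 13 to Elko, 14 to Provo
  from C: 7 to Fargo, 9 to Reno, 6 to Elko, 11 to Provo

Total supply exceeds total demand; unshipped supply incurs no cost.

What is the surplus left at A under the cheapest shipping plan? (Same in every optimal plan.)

Minimum-cost shipments:
  A->Reno: 41 × 11 = 451
  A->Provo: 5 × 12 = 60
  B->Fargo: 66 × 2 = 132
  B->Reno: 10 × 8 = 80
  C->Reno: 11 × 9 = 99
  C->Elko: 12 × 6 = 72
Total cost = 894.
A ships 46 of its 72, leaving 26.

26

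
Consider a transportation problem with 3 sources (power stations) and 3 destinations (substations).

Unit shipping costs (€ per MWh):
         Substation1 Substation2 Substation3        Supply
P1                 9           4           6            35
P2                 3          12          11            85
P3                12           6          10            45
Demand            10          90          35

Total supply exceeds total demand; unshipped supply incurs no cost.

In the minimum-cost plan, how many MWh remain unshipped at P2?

30

Minimum-cost shipments:
  P1–Substation2: 35 MWh
  P2–Substation1: 10 MWh
  P2–Substation2: 10 MWh
  P2–Substation3: 35 MWh
  P3–Substation2: 45 MWh
Total cost = €945.
P2 ships 55 of its 85, leaving 30.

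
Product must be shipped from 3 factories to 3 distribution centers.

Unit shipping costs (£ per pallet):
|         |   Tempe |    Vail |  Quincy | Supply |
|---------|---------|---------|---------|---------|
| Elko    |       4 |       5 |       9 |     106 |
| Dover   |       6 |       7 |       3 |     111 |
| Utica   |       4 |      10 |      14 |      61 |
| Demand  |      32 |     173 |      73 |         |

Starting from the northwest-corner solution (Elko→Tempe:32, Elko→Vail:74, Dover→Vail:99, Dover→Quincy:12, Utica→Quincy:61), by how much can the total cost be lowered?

Current plan cost = 32·4 + 74·5 + 99·7 + 12·3 + 61·14 = £2081.
Optimal plan:
  Elko to Vail: 106 × £5 = £530
  Dover to Vail: 38 × £7 = £266
  Dover to Quincy: 73 × £3 = £219
  Utica to Tempe: 32 × £4 = £128
  Utica to Vail: 29 × £10 = £290
Optimal cost = £1433.
Saving = 2081 − 1433 = £648.

648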